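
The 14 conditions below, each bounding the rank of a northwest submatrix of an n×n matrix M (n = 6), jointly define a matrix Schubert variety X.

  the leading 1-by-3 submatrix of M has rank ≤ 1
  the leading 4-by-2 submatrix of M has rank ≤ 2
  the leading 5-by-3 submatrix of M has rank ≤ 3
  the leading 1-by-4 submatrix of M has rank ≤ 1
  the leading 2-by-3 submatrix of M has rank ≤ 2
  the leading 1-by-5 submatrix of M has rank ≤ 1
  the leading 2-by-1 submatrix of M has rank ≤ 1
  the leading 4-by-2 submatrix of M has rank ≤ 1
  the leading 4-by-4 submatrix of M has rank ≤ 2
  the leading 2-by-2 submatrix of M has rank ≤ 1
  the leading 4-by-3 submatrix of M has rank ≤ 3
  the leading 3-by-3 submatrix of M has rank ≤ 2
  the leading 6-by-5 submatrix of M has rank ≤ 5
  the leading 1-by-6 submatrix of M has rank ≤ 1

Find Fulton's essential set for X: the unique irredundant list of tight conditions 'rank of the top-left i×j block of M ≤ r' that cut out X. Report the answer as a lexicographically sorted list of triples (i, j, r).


Propagating the 14 rank bounds to every northwest block:

  row 1: 1  1  1  1  1  1
  row 2: 1  1  2  2  2  2
  row 3: 1  1  2  2  3  3
  row 4: 1  1  2  2  3  4
  row 5: 1  2  3  3  4  5
  row 6: 1  2  3  4  5  6

the unique w with this rank table is (1, 3, 5, 6, 2, 4).

D(w) has 5 cells with 2 SE-corners; essential set:

[(4, 2, 1), (4, 4, 2)]


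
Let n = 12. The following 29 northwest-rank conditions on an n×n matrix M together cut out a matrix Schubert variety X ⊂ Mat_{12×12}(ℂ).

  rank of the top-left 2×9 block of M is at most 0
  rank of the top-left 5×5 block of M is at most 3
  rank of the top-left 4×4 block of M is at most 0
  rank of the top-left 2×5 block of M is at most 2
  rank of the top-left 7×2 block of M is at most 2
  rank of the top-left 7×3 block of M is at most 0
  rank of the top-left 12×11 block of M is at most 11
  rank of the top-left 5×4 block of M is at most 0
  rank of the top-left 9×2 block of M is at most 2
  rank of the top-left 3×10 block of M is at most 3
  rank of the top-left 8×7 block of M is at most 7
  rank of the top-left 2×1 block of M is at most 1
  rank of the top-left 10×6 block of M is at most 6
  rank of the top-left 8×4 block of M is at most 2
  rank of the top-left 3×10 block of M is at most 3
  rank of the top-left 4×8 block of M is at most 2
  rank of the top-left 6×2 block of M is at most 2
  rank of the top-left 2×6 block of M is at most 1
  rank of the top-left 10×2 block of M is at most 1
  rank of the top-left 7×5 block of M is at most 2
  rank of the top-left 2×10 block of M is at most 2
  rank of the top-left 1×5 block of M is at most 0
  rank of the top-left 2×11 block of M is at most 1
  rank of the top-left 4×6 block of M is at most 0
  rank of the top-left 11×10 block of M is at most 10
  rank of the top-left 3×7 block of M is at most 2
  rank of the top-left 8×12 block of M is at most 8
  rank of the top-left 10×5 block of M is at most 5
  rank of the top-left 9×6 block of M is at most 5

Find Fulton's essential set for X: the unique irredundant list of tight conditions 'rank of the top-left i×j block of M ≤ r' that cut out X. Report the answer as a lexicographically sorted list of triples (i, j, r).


The tightest implied rank at each (i,j), from the 29 conditions:

  row 1: 0 | 0 | 0 | 0 | 0 | 0 | 0 | 0 | 0 | 1 | 1 | 1
  row 2: 0 | 0 | 0 | 0 | 0 | 0 | 0 | 0 | 0 | 1 | 1 | 2
  row 3: 0 | 0 | 0 | 0 | 0 | 0 | 1 | 1 | 1 | 2 | 2 | 3
  row 4: 0 | 0 | 0 | 0 | 0 | 0 | 1 | 2 | 2 | 3 | 3 | 4
  row 5: 0 | 0 | 0 | 0 | 1 | 1 | 2 | 3 | 3 | 4 | 4 | 5
  row 6: 0 | 0 | 0 | 1 | 2 | 2 | 3 | 4 | 4 | 5 | 5 | 6
  row 7: 0 | 0 | 0 | 1 | 2 | 3 | 4 | 5 | 5 | 6 | 6 | 7
  row 8: 1 | 1 | 1 | 2 | 3 | 4 | 5 | 6 | 6 | 7 | 7 | 8
  row 9: 1 | 1 | 2 | 3 | 4 | 5 | 6 | 7 | 7 | 8 | 8 | 9
  row 10: 1 | 1 | 2 | 3 | 4 | 5 | 6 | 7 | 8 | 9 | 9 | 10
  row 11: 1 | 2 | 3 | 4 | 5 | 6 | 7 | 8 | 9 | 10 | 10 | 11
  row 12: 1 | 2 | 3 | 4 | 5 | 6 | 7 | 8 | 9 | 10 | 11 | 12

so w = (10, 12, 7, 8, 5, 4, 6, 1, 3, 9, 2, 11).

Fulton essential set (6 of the 43 Rothe cells):

[(2, 9, 0), (2, 11, 1), (4, 6, 0), (5, 4, 0), (7, 3, 0), (10, 2, 1)]


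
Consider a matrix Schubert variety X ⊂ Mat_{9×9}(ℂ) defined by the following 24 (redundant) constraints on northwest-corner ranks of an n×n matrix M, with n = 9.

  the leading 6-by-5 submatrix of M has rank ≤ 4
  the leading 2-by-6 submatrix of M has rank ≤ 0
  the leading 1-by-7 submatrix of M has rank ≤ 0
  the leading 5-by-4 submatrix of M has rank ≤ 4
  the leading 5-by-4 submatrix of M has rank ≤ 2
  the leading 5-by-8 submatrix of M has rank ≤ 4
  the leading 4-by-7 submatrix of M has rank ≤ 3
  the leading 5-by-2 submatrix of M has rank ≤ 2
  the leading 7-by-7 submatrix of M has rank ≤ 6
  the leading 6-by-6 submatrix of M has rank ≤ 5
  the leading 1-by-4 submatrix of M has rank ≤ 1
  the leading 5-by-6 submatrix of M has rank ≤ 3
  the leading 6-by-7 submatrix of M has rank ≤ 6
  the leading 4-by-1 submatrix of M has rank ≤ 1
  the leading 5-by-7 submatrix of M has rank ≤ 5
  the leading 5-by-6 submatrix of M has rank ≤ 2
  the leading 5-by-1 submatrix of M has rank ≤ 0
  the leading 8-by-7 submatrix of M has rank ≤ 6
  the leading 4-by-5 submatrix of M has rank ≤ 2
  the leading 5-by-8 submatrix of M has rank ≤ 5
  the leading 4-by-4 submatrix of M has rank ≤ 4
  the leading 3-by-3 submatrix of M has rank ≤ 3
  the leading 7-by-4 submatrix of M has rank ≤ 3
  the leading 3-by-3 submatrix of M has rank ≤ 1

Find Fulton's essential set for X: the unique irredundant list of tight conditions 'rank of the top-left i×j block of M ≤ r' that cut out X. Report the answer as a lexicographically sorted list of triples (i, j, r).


Rank table r_w(9×9) implied by the 24 constraints:

  i=1: 0 | 0 | 0 | 0 | 0 | 0 | 0 | 1 | 1
  i=2: 0 | 0 | 0 | 0 | 0 | 0 | 1 | 2 | 2
  i=3: 0 | 1 | 1 | 1 | 1 | 1 | 2 | 3 | 3
  i=4: 0 | 1 | 2 | 2 | 2 | 2 | 3 | 4 | 4
  i=5: 0 | 1 | 2 | 2 | 2 | 2 | 3 | 4 | 5
  i=6: 1 | 2 | 3 | 3 | 3 | 3 | 4 | 5 | 6
  i=7: 1 | 2 | 3 | 3 | 4 | 4 | 5 | 6 | 7
  i=8: 1 | 2 | 3 | 4 | 5 | 5 | 6 | 7 | 8
  i=9: 1 | 2 | 3 | 4 | 5 | 6 | 7 | 8 | 9

giving w = (8, 7, 2, 3, 9, 1, 5, 4, 6) via Δ²R.

ℓ(w)=20; the 5 essential cells (i,j,r):

[(1, 7, 0), (2, 6, 0), (5, 1, 0), (5, 6, 2), (7, 4, 3)]


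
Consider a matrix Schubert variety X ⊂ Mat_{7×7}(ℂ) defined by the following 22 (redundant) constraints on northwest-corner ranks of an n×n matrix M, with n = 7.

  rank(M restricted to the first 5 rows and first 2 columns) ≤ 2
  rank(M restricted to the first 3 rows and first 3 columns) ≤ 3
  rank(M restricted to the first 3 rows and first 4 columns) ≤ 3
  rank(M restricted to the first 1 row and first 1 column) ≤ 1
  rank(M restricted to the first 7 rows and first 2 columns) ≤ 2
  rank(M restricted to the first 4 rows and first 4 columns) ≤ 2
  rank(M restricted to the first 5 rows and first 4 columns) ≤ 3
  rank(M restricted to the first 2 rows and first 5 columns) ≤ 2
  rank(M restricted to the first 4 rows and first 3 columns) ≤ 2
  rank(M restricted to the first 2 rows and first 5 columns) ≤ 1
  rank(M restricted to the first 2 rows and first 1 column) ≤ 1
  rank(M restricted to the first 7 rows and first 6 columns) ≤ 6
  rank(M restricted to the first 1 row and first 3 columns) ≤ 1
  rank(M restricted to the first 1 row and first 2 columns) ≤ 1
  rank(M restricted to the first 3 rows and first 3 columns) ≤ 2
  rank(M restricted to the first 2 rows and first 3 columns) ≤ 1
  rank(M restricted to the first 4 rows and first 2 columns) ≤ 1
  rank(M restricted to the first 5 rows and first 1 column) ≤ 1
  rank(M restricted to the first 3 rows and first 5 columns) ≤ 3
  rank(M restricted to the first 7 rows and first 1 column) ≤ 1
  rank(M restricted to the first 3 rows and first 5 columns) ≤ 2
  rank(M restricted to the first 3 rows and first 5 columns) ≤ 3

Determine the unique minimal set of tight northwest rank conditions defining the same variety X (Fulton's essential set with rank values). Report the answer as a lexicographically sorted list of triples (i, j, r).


Propagating the 22 rank bounds to every northwest block:

  i=1: 1 | 1 | 1 | 1 | 1 | 1 | 1
  i=2: 1 | 1 | 1 | 1 | 1 | 2 | 2
  i=3: 1 | 1 | 2 | 2 | 2 | 3 | 3
  i=4: 1 | 1 | 2 | 2 | 3 | 4 | 4
  i=5: 1 | 2 | 3 | 3 | 4 | 5 | 5
  i=6: 1 | 2 | 3 | 4 | 5 | 6 | 6
  i=7: 1 | 2 | 3 | 4 | 5 | 6 | 7

second differences of R give the permutation w = (1, 6, 3, 5, 2, 4, 7).

D(w) has 7 cells with 3 SE-corners; essential set:

[(2, 5, 1), (4, 2, 1), (4, 4, 2)]


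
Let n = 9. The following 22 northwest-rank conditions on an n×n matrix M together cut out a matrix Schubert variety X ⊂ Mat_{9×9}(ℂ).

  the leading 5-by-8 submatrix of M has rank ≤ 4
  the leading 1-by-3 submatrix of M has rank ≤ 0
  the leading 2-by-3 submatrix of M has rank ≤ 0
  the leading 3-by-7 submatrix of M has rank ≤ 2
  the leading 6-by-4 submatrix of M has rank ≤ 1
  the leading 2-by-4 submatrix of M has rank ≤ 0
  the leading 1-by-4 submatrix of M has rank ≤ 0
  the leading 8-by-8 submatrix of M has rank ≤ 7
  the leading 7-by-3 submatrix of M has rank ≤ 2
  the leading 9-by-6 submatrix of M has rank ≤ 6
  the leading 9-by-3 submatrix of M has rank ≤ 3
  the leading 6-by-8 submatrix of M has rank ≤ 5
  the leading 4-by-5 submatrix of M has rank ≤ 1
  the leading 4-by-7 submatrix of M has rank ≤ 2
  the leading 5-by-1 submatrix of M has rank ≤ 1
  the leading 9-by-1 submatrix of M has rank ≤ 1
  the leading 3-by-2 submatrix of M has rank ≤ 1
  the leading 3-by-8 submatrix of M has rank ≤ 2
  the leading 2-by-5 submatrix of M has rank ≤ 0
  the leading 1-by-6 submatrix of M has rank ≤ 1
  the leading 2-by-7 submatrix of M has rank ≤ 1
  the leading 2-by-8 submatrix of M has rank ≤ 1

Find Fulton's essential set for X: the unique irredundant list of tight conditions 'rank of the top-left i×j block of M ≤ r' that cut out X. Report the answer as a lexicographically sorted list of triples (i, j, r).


Computing R[i][j] = min implied NW-rank bound (n=9, 22 conditions):

  R[1]: 0, 0, 0, 0, 0, 1, 1, 1, 1
  R[2]: 0, 0, 0, 0, 0, 1, 1, 1, 2
  R[3]: 1, 1, 1, 1, 1, 2, 2, 2, 3
  R[4]: 1, 1, 1, 1, 1, 2, 2, 3, 4
  R[5]: 1, 1, 1, 1, 2, 3, 3, 4, 5
  R[6]: 1, 1, 1, 1, 2, 3, 4, 5, 6
  R[7]: 1, 2, 2, 2, 3, 4, 5, 6, 7
  R[8]: 1, 2, 3, 3, 4, 5, 6, 7, 8
  R[9]: 1, 2, 3, 4, 5, 6, 7, 8, 9

so w = (6, 9, 1, 8, 5, 7, 2, 3, 4).

5 SE-corners of the 23-cell Rothe diagram give Ess(w):

[(2, 5, 0), (2, 8, 1), (4, 5, 1), (4, 7, 2), (6, 4, 1)]


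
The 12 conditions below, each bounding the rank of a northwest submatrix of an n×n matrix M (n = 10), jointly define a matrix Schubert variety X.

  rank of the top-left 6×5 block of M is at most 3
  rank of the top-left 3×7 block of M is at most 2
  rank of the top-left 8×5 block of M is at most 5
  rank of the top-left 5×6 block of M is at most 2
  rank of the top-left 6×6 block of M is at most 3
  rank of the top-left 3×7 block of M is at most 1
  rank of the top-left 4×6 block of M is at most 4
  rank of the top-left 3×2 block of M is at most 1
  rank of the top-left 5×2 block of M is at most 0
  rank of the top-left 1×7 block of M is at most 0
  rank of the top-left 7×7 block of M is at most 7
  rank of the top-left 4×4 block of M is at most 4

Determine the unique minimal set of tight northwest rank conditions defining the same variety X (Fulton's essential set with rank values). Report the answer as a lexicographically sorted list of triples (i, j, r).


The tightest implied rank at each (i,j), from the 12 conditions:

  i=1: 0, 0, 0, 0, 0, 0, 0, 1, 1, 1
  i=2: 0, 0, 1, 1, 1, 1, 1, 2, 2, 2
  i=3: 0, 0, 1, 1, 1, 1, 1, 2, 3, 3
  i=4: 0, 0, 1, 2, 2, 2, 2, 3, 4, 4
  i=5: 0, 0, 1, 2, 2, 2, 3, 4, 5, 5
  i=6: 1, 1, 2, 3, 3, 3, 4, 5, 6, 6
  i=7: 1, 2, 3, 4, 4, 4, 5, 6, 7, 7
  i=8: 1, 2, 3, 4, 5, 5, 6, 7, 8, 8
  i=9: 1, 2, 3, 4, 5, 6, 7, 8, 9, 9
  i=10: 1, 2, 3, 4, 5, 6, 7, 8, 9, 10

the unique w with this rank table is (8, 3, 9, 4, 7, 1, 2, 5, 6, 10).

ℓ(w)=21; the 4 essential cells (i,j,r):

[(1, 7, 0), (3, 7, 1), (5, 2, 0), (5, 6, 2)]


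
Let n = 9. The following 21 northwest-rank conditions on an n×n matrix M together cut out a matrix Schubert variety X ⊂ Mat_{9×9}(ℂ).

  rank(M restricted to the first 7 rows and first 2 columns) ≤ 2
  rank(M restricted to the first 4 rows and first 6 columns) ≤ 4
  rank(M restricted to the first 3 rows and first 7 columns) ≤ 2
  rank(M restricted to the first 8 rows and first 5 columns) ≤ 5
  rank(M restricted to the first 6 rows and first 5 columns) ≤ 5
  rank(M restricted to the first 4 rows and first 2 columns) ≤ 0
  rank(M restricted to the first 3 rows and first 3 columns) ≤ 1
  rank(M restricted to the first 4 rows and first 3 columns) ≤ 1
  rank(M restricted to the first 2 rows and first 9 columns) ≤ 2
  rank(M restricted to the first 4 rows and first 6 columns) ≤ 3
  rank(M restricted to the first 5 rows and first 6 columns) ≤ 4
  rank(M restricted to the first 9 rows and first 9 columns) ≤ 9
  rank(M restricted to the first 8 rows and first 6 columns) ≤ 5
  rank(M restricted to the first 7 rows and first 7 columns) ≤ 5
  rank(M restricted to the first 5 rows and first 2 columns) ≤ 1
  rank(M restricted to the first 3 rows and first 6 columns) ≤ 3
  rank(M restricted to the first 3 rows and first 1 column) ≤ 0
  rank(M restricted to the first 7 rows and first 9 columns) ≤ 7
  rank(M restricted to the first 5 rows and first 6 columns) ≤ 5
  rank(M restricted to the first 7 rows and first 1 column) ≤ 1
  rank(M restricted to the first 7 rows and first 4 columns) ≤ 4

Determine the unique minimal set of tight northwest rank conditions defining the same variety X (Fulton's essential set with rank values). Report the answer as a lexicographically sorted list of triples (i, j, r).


Computing R[i][j] = min implied NW-rank bound (n=9, 21 conditions):

  0 | 0 | 1 | 1 | 1 | 1 | 1 | 1 | 1
  0 | 0 | 1 | 2 | 2 | 2 | 2 | 2 | 2
  0 | 0 | 1 | 2 | 2 | 2 | 2 | 3 | 3
  0 | 0 | 1 | 2 | 3 | 3 | 3 | 4 | 4
  1 | 1 | 2 | 3 | 4 | 4 | 4 | 5 | 5
  1 | 2 | 3 | 4 | 5 | 5 | 5 | 6 | 6
  1 | 2 | 3 | 4 | 5 | 5 | 5 | 6 | 7
  1 | 2 | 3 | 4 | 5 | 5 | 6 | 7 | 8
  1 | 2 | 3 | 4 | 5 | 6 | 7 | 8 | 9

hence w(1..9) = (3, 4, 8, 5, 1, 2, 9, 7, 6).

D(w) has 14 cells with 4 SE-corners; essential set:

[(3, 7, 2), (4, 2, 0), (7, 7, 5), (8, 6, 5)]


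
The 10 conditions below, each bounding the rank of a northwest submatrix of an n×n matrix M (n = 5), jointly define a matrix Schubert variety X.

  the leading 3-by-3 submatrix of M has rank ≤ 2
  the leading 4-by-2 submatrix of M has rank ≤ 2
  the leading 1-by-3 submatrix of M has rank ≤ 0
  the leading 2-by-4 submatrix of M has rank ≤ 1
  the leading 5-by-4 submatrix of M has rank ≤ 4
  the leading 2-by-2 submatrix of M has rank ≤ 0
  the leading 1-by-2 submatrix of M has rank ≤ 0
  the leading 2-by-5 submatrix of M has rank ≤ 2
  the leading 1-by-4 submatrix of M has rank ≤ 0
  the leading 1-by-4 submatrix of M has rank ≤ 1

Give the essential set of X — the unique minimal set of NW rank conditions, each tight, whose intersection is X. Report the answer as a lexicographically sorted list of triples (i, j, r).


Reconstructing r_w from the 10 given conditions:

  0  0  0  0  1
  0  0  1  1  2
  1  1  2  2  3
  1  2  3  3  4
  1  2  3  4  5

so w = (5, 3, 1, 2, 4).

2 SE-corners of the 6-cell Rothe diagram give Ess(w):

[(1, 4, 0), (2, 2, 0)]


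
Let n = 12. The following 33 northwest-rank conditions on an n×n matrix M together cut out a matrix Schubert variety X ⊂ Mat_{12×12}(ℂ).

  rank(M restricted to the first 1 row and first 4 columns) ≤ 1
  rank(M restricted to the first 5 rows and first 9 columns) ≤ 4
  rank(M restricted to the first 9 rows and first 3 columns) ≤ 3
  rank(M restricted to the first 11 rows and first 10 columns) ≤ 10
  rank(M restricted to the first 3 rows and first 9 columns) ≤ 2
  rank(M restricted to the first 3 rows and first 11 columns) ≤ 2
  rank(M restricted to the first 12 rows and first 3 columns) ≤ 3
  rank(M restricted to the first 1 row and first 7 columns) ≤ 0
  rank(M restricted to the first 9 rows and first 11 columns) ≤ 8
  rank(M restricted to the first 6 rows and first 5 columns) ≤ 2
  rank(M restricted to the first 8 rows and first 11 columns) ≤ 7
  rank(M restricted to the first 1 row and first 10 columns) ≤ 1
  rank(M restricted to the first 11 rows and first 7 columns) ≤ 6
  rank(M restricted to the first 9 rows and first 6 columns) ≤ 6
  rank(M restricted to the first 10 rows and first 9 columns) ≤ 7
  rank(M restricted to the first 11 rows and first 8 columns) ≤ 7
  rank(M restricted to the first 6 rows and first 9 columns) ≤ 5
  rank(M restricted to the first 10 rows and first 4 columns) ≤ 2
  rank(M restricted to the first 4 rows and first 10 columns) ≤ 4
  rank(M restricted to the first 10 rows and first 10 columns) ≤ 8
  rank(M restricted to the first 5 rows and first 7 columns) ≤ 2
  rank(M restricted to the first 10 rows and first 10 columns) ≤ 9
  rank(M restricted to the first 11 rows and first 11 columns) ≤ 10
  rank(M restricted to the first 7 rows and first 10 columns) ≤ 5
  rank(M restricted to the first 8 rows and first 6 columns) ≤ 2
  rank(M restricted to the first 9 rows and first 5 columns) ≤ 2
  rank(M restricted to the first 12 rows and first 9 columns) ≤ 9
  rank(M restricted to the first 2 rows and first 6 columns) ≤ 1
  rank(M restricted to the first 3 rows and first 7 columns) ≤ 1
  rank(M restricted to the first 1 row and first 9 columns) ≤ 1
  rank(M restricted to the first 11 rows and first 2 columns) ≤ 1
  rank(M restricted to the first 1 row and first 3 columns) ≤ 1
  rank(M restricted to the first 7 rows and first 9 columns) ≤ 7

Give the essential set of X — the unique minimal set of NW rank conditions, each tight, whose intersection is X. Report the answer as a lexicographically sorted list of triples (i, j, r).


Recovering R(i,j) via the rank-extension bound from the 33 conditions:

  0 0 0 0 0 0 0 1 1 1 1 1
  1 1 1 1 1 1 1 2 2 2 2 2
  1 1 1 1 1 1 1 2 2 2 2 3
  1 1 2 2 2 2 2 3 3 3 3 4
  1 1 2 2 2 2 2 3 4 4 4 5
  1 1 2 2 2 2 3 4 5 5 5 6
  1 1 2 2 2 2 3 4 5 5 6 7
  1 1 2 2 2 2 3 4 5 6 7 8
  1 1 2 2 2 3 4 5 6 7 8 9
  1 1 2 2 3 4 5 6 7 8 9 10
  1 1 2 3 4 5 6 7 8 9 10 11
  1 2 3 4 5 6 7 8 9 10 11 12

giving w = (8, 1, 12, 3, 9, 7, 11, 10, 6, 5, 4, 2) via Δ²R.

Rothe diagram D(w) (41 cells), 9 SE-corners (essential conditions):

[(1, 7, 0), (3, 7, 1), (3, 11, 2), (5, 7, 2), (7, 10, 5), (8, 6, 2), (9, 5, 2), (10, 4, 2), (11, 2, 1)]


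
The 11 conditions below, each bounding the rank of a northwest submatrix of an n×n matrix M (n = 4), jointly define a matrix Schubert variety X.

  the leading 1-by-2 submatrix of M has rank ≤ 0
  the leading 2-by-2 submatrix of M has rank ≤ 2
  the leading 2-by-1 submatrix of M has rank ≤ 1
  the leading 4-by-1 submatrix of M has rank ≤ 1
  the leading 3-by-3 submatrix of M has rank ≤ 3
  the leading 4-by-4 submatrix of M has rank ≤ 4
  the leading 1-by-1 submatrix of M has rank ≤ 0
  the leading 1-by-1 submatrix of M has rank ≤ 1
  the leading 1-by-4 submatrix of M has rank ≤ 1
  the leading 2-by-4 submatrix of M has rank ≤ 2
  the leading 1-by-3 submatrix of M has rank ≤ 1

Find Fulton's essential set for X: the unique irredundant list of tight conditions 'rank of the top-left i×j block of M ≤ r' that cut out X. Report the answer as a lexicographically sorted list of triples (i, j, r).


Reconstructing r_w from the 11 given conditions:

  row 1: 0 0 1 1
  row 2: 1 1 2 2
  row 3: 1 2 3 3
  row 4: 1 2 3 4

second differences of R give the permutation w = (3, 1, 2, 4).

1 SE-corner of the 2-cell Rothe diagram gives Ess(w):

[(1, 2, 0)]


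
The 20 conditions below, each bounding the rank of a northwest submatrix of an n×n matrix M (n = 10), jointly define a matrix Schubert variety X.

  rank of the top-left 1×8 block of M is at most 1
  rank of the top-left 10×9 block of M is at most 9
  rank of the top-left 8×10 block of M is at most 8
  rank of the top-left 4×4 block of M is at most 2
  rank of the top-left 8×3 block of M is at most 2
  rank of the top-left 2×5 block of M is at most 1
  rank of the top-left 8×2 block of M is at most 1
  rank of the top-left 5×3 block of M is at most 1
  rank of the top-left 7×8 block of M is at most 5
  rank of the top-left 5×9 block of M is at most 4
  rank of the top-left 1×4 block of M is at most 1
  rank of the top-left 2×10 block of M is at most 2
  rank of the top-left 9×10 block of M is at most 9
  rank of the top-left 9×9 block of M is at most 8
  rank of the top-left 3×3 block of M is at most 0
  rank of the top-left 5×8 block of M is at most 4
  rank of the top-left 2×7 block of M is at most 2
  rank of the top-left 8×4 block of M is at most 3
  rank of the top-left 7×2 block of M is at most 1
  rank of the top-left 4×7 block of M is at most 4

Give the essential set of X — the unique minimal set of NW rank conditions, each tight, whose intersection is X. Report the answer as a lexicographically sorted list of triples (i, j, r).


Recovering R(i,j) via the rank-extension bound from the 20 conditions:

  i=1: 0  0  0  1  1  1  1  1  1  1
  i=2: 0  0  0  1  1  2  2  2  2  2
  i=3: 0  0  0  1  2  3  3  3  3  3
  i=4: 1  1  1  2  3  4  4  4  4  4
  i=5: 1  1  1  2  3  4  4  4  4  5
  i=6: 1  1  2  3  4  5  5  5  5  6
  i=7: 1  1  2  3  4  5  5  5  6  7
  i=8: 1  1  2  3  4  5  6  6  7  8
  i=9: 1  2  3  4  5  6  7  7  8  9
  i=10: 1  2  3  4  5  6  7  8  9  10

the unique w with this rank table is (4, 6, 5, 1, 10, 3, 9, 7, 2, 8).

|D(w)|=20, |Ess(w)|=6:

[(2, 5, 1), (3, 3, 0), (5, 3, 1), (5, 9, 4), (7, 8, 5), (8, 2, 1)]


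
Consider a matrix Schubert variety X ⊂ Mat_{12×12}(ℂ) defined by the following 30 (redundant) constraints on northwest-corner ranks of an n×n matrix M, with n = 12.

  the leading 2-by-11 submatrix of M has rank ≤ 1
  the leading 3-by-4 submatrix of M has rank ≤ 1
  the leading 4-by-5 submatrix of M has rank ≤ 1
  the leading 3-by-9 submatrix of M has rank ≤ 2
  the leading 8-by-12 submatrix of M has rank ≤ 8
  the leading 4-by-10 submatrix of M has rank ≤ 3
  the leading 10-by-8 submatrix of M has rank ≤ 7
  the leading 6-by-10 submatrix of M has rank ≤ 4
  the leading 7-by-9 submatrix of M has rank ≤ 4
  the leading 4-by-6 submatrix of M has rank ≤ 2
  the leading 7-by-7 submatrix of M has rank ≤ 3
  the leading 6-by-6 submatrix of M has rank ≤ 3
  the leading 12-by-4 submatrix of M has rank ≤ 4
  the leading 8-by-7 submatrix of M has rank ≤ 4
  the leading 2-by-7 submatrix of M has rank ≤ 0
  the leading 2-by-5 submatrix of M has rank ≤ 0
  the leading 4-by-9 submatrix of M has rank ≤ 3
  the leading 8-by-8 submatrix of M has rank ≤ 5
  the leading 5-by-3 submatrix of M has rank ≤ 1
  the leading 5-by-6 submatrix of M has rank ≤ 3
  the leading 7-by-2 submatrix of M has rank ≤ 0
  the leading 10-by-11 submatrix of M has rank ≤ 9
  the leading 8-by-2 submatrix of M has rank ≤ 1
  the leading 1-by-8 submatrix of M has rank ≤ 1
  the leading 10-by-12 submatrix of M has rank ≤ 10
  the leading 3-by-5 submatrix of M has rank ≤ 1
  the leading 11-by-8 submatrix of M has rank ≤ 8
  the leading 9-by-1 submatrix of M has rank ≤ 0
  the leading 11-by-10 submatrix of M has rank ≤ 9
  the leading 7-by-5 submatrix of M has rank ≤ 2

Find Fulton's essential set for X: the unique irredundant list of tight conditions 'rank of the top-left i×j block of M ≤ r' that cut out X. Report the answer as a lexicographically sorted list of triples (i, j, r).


Rank table r_w(12×12) implied by the 30 constraints:

  i=1: 0 0 0 0 0 0 0 1 1 1 1 1
  i=2: 0 0 0 0 0 0 0 1 1 1 1 2
  i=3: 0 0 1 1 1 1 1 2 2 2 2 3
  i=4: 0 0 1 1 1 2 2 3 3 3 3 4
  i=5: 0 0 1 2 2 3 3 4 4 4 4 5
  i=6: 0 0 1 2 2 3 3 4 4 4 5 6
  i=7: 0 0 1 2 2 3 3 4 4 5 6 7
  i=8: 0 1 2 3 3 4 4 5 5 6 7 8
  i=9: 0 1 2 3 4 5 5 6 6 7 8 9
  i=10: 1 2 3 4 5 6 6 7 7 8 9 10
  i=11: 1 2 3 4 5 6 7 8 8 9 10 11
  i=12: 1 2 3 4 5 6 7 8 9 10 11 12

reading off 1-entries of Δ²R: w = (8, 12, 3, 6, 4, 11, 10, 2, 5, 1, 7, 9).

Rothe diagram D(w) (38 cells), 9 SE-corners (essential conditions):

[(2, 7, 0), (2, 11, 1), (4, 5, 1), (6, 10, 4), (7, 2, 0), (7, 5, 2), (7, 7, 3), (7, 9, 4), (9, 1, 0)]


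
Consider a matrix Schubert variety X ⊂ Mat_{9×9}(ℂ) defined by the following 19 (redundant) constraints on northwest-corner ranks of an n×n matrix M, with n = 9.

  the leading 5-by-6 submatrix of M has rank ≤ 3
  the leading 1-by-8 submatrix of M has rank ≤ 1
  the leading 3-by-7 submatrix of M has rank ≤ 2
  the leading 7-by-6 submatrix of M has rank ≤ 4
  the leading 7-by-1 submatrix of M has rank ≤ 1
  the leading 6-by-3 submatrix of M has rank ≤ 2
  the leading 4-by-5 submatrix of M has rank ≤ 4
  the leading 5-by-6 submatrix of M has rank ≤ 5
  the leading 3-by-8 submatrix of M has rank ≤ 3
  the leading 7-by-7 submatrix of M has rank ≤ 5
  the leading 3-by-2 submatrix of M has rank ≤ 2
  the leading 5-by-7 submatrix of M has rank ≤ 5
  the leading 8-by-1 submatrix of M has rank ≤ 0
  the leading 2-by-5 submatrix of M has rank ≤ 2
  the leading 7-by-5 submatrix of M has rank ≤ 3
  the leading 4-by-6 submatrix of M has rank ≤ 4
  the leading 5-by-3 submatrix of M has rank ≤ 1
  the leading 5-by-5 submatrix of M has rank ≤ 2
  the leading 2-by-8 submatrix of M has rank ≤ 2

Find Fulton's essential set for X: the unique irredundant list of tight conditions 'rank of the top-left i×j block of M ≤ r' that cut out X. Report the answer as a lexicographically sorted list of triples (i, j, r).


Recovering R(i,j) via the rank-extension bound from the 19 conditions:

  0 | 1 | 1 | 1 | 1 | 1 | 1 | 1 | 1
  0 | 1 | 1 | 2 | 2 | 2 | 2 | 2 | 2
  0 | 1 | 1 | 2 | 2 | 2 | 2 | 3 | 3
  0 | 1 | 1 | 2 | 2 | 3 | 3 | 4 | 4
  0 | 1 | 1 | 2 | 2 | 3 | 4 | 5 | 5
  0 | 1 | 2 | 3 | 3 | 4 | 5 | 6 | 6
  0 | 1 | 2 | 3 | 3 | 4 | 5 | 6 | 7
  0 | 1 | 2 | 3 | 4 | 5 | 6 | 7 | 8
  1 | 2 | 3 | 4 | 5 | 6 | 7 | 8 | 9

second differences of R give the permutation w = (2, 4, 8, 6, 7, 3, 9, 5, 1).

Fulton essential set (5 of the 18 Rothe cells):

[(3, 7, 2), (5, 3, 1), (5, 5, 2), (7, 5, 3), (8, 1, 0)]


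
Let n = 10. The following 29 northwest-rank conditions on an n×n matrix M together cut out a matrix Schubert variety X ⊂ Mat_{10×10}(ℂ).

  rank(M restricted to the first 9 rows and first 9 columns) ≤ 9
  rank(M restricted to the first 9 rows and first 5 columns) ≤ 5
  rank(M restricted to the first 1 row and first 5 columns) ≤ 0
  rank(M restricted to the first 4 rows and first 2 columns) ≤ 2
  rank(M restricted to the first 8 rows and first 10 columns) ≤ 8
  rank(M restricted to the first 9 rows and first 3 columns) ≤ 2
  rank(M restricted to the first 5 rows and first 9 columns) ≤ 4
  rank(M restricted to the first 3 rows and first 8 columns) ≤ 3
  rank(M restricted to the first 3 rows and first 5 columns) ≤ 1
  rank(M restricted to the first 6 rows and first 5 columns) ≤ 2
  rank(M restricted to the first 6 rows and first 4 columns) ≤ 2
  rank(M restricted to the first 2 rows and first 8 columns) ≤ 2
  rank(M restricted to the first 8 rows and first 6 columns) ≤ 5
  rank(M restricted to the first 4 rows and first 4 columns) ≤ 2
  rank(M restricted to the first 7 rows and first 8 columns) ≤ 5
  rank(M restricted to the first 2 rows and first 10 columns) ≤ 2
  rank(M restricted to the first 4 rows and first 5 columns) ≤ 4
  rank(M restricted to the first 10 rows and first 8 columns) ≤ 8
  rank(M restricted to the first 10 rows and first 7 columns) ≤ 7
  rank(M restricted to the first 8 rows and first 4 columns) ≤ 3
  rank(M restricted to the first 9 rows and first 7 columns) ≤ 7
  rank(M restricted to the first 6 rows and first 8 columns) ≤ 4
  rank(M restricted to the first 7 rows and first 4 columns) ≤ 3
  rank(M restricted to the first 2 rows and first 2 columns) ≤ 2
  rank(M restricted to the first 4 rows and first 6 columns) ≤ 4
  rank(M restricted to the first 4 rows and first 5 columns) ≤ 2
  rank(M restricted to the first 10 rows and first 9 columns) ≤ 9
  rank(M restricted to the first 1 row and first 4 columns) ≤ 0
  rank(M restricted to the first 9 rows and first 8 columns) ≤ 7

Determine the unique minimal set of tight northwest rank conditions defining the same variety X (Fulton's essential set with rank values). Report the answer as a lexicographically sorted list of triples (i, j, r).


Recovering R(i,j) via the rank-extension bound from the 29 conditions:

  R[1]: 0 | 0 | 0 | 0 | 0 | 1 | 1 | 1 | 1 | 1
  R[2]: 1 | 1 | 1 | 1 | 1 | 2 | 2 | 2 | 2 | 2
  R[3]: 1 | 1 | 1 | 1 | 1 | 2 | 3 | 3 | 3 | 3
  R[4]: 1 | 2 | 2 | 2 | 2 | 3 | 4 | 4 | 4 | 4
  R[5]: 1 | 2 | 2 | 2 | 2 | 3 | 4 | 4 | 4 | 5
  R[6]: 1 | 2 | 2 | 2 | 2 | 3 | 4 | 4 | 5 | 6
  R[7]: 1 | 2 | 2 | 3 | 3 | 4 | 5 | 5 | 6 | 7
  R[8]: 1 | 2 | 2 | 3 | 4 | 5 | 6 | 6 | 7 | 8
  R[9]: 1 | 2 | 2 | 3 | 4 | 5 | 6 | 7 | 8 | 9
  R[10]: 1 | 2 | 3 | 4 | 5 | 6 | 7 | 8 | 9 | 10

hence w(1..10) = (6, 1, 7, 2, 10, 9, 4, 5, 8, 3).

Rothe diagram D(w) (21 cells), 6 SE-corners (essential conditions):

[(1, 5, 0), (3, 5, 1), (5, 9, 4), (6, 5, 2), (6, 8, 4), (9, 3, 2)]


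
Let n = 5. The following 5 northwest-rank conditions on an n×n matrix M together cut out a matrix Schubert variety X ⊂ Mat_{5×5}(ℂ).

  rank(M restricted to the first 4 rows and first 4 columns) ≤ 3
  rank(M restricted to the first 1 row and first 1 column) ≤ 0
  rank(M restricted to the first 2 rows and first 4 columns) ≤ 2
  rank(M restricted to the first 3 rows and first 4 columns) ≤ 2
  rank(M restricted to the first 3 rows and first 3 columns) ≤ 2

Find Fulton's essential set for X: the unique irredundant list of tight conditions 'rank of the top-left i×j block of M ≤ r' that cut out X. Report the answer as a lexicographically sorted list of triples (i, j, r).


Rank table r_w(5×5) implied by the 5 constraints:

  i=1: 0 | 1 | 1 | 1 | 1
  i=2: 1 | 2 | 2 | 2 | 2
  i=3: 1 | 2 | 2 | 2 | 3
  i=4: 1 | 2 | 3 | 3 | 4
  i=5: 1 | 2 | 3 | 4 | 5

reading off 1-entries of Δ²R: w = (2, 1, 5, 3, 4).

ℓ(w)=3; the 2 essential cells (i,j,r):

[(1, 1, 0), (3, 4, 2)]


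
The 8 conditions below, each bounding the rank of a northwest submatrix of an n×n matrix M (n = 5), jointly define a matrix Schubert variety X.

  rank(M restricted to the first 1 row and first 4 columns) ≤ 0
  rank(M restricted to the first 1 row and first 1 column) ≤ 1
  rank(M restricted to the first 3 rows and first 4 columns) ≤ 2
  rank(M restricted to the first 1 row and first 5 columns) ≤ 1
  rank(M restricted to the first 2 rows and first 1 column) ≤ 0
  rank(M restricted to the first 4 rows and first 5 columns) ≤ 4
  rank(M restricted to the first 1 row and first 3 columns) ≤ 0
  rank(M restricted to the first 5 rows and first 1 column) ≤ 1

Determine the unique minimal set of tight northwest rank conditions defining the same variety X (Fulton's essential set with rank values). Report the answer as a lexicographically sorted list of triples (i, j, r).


Recovering R(i,j) via the rank-extension bound from the 8 conditions:

  i=1: 0 0 0 0 1
  i=2: 0 1 1 1 2
  i=3: 1 2 2 2 3
  i=4: 1 2 3 3 4
  i=5: 1 2 3 4 5

reading off 1-entries of Δ²R: w = (5, 2, 1, 3, 4).

|D(w)|=5, |Ess(w)|=2:

[(1, 4, 0), (2, 1, 0)]


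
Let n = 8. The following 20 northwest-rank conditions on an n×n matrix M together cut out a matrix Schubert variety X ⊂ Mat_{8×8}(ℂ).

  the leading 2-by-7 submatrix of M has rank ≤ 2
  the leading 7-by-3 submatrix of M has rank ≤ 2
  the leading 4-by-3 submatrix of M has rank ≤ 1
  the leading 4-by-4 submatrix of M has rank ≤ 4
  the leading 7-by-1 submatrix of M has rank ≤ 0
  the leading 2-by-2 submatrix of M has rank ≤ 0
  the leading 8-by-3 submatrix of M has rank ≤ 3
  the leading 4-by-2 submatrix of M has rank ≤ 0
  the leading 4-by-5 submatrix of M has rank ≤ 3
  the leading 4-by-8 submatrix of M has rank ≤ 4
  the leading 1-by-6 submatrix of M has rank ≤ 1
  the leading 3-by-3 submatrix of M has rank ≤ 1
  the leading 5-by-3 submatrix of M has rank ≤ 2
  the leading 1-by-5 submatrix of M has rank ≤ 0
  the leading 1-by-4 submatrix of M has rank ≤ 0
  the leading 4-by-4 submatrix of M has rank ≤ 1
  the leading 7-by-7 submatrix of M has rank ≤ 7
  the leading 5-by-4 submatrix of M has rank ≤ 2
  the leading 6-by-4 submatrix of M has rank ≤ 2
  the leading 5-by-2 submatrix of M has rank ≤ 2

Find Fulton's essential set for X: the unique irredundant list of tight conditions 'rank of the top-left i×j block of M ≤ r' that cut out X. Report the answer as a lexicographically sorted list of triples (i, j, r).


Recovering R(i,j) via the rank-extension bound from the 20 conditions:

  i=1: 0 | 0 | 0 | 0 | 0 | 1 | 1 | 1
  i=2: 0 | 0 | 1 | 1 | 1 | 2 | 2 | 2
  i=3: 0 | 0 | 1 | 1 | 2 | 3 | 3 | 3
  i=4: 0 | 0 | 1 | 1 | 2 | 3 | 4 | 4
  i=5: 0 | 1 | 2 | 2 | 3 | 4 | 5 | 5
  i=6: 0 | 1 | 2 | 2 | 3 | 4 | 5 | 6
  i=7: 0 | 1 | 2 | 3 | 4 | 5 | 6 | 7
  i=8: 1 | 2 | 3 | 4 | 5 | 6 | 7 | 8

hence w(1..8) = (6, 3, 5, 7, 2, 8, 4, 1).

Rothe diagram D(w) (17 cells), 5 SE-corners (essential conditions):

[(1, 5, 0), (4, 2, 0), (4, 4, 1), (6, 4, 2), (7, 1, 0)]


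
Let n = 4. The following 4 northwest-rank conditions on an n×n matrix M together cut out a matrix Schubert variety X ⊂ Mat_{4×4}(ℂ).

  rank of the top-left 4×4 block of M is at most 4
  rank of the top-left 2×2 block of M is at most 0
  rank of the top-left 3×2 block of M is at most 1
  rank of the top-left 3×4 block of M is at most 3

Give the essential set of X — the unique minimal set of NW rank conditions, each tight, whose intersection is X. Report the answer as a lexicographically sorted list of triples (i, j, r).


The tightest implied rank at each (i,j), from the 4 conditions:

  0 0 1 1
  0 0 1 2
  1 1 2 3
  1 2 3 4

second differences of R give the permutation w = (3, 4, 1, 2).

ℓ(w)=4; the 1 essential cell (i,j,r):

[(2, 2, 0)]


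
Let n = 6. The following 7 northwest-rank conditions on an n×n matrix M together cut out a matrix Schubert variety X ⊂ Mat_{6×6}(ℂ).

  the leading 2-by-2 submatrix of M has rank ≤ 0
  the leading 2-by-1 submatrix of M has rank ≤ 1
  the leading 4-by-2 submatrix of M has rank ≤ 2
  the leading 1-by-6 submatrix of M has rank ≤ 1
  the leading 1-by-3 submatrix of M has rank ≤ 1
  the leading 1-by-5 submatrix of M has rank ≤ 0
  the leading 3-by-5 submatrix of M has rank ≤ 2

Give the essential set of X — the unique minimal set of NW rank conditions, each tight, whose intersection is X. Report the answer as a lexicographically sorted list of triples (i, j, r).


Recovering R(i,j) via the rank-extension bound from the 7 conditions:

  R[1]: 0, 0, 0, 0, 0, 1
  R[2]: 0, 0, 1, 1, 1, 2
  R[3]: 1, 1, 2, 2, 2, 3
  R[4]: 1, 2, 3, 3, 3, 4
  R[5]: 1, 2, 3, 4, 4, 5
  R[6]: 1, 2, 3, 4, 5, 6

reading off 1-entries of Δ²R: w = (6, 3, 1, 2, 4, 5).

2 SE-corners of the 7-cell Rothe diagram give Ess(w):

[(1, 5, 0), (2, 2, 0)]


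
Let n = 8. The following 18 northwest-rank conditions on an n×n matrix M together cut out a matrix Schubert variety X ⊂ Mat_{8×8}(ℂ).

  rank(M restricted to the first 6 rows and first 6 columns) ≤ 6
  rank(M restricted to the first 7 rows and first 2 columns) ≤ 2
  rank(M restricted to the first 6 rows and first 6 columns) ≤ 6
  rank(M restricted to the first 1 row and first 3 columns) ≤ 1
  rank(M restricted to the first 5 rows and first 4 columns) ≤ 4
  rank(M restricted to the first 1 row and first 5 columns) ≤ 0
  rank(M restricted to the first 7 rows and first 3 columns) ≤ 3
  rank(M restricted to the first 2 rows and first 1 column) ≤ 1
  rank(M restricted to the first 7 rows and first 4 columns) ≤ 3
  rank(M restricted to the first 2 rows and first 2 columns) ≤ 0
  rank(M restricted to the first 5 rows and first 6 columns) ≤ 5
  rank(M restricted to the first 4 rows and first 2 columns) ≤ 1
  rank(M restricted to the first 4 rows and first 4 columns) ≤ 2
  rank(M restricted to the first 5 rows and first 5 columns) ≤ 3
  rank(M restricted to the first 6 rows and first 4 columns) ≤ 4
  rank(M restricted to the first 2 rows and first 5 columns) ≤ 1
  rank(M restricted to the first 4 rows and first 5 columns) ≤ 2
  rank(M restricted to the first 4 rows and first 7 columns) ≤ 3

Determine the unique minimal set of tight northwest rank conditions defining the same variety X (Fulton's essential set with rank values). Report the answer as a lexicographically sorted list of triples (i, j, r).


Reconstructing r_w from the 18 given conditions:

  row 1: 0 0 0 0 0 1 1 1
  row 2: 0 0 1 1 1 2 2 2
  row 3: 1 1 2 2 2 3 3 3
  row 4: 1 1 2 2 2 3 3 4
  row 5: 1 2 3 3 3 4 4 5
  row 6: 1 2 3 3 4 5 5 6
  row 7: 1 2 3 3 4 5 6 7
  row 8: 1 2 3 4 5 6 7 8

second differences of R give the permutation w = (6, 3, 1, 8, 2, 5, 7, 4).

|D(w)|=13, |Ess(w)|=6:

[(1, 5, 0), (2, 2, 0), (4, 2, 1), (4, 5, 2), (4, 7, 3), (7, 4, 3)]


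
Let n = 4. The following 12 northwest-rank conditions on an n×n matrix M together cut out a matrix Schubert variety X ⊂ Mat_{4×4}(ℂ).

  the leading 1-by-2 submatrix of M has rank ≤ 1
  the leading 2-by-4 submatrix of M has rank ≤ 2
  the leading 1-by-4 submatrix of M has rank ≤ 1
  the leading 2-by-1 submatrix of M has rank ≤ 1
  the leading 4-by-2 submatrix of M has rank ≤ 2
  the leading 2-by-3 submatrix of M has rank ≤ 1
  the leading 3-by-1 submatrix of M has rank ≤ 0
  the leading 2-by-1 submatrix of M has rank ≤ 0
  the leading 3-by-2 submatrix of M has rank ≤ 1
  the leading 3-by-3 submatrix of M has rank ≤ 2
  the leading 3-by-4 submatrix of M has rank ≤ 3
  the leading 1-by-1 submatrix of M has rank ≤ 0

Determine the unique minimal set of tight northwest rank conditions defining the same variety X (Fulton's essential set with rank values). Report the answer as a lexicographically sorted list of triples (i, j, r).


Rank table r_w(4×4) implied by the 12 constraints:

  0  1  1  1
  0  1  1  2
  0  1  2  3
  1  2  3  4

so w = (2, 4, 3, 1).

2 SE-corners of the 4-cell Rothe diagram give Ess(w):

[(2, 3, 1), (3, 1, 0)]


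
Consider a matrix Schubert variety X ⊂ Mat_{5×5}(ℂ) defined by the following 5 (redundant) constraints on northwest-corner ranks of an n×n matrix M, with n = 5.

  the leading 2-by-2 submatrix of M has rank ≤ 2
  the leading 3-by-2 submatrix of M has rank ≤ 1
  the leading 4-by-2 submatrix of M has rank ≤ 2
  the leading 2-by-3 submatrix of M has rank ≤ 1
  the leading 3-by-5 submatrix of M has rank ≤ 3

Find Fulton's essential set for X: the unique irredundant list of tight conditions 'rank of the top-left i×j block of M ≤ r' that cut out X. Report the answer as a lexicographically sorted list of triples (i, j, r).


Recovering R(i,j) via the rank-extension bound from the 5 conditions:

  R[1]: 1  1  1  1  1
  R[2]: 1  1  1  2  2
  R[3]: 1  1  2  3  3
  R[4]: 1  2  3  4  4
  R[5]: 1  2  3  4  5

hence w(1..5) = (1, 4, 3, 2, 5).

ℓ(w)=3; the 2 essential cells (i,j,r):

[(2, 3, 1), (3, 2, 1)]


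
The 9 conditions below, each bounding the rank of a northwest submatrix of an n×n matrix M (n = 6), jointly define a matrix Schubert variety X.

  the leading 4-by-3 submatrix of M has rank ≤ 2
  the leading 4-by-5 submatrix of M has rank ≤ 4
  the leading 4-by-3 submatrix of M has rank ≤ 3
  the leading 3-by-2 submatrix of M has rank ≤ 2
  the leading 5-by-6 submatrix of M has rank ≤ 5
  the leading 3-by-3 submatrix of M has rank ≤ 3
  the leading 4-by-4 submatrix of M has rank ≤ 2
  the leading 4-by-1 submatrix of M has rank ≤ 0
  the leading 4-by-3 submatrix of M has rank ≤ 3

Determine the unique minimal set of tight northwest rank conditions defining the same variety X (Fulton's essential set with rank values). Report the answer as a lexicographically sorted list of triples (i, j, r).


The tightest implied rank at each (i,j), from the 9 conditions:

  R[1]: 0 1 1 1 1 1
  R[2]: 0 1 2 2 2 2
  R[3]: 0 1 2 2 3 3
  R[4]: 0 1 2 2 3 4
  R[5]: 1 2 3 3 4 5
  R[6]: 1 2 3 4 5 6

giving w = (2, 3, 5, 6, 1, 4) via Δ²R.

2 SE-corners of the 6-cell Rothe diagram give Ess(w):

[(4, 1, 0), (4, 4, 2)]
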